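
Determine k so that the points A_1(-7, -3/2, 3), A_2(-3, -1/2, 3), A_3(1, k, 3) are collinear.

1/2

Direction A_1A_2 = (4, 1, 0). From the x-coordinate of A_3, the parameter along the line is τ = (1 − (-7))/4 = 2.
Then k = (-3/2) + 2·(1) = 1/2.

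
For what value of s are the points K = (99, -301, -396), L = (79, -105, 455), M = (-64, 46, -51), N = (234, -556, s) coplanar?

-511

Normal to plane KLM: n = (-227677, -131813, 25008); plane equation n·P = 7232522.
Requiring n·N = 7232522: (25008)s + (20011610) = 7232522.
So s = -511.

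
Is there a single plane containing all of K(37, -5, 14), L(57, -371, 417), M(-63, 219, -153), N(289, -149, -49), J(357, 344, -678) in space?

The plane through K, L, M has normal n = KL × KM = (-29150, -36960, -32120) and equation n·P = -1343430.
Checking the remaining points: n·N = -1343430, n·J = -1343430.
All equal -1343430, so all 5 points lie in one plane.

Yes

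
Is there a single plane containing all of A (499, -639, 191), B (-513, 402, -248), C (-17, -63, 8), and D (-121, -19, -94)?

Yes

With A as base: AB = (-1012, 1041, -439), AC = (-516, 576, -183), AD = (-620, 620, -285).
AC × AD = (-50700, -33600, 37200).
AB · (AC × AD) = 0.
The scalar triple product vanishes, so the four points are coplanar.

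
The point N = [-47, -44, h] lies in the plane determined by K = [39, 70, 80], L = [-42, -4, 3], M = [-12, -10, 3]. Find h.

A normal to the plane is n = KL × KM = (-462, -2310, 2706).
N lies in the plane iff n · KN = 0.
This gives (2706)h + (86592) = 0, so h = -32.

-32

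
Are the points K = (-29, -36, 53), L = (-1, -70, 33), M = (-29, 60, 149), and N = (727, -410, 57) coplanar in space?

With K as base: KL = (28, -34, -20), KM = (0, 96, 96), KN = (756, -374, 4).
KM × KN = (36288, 72576, -72576).
KL · (KM × KN) = 0.
The scalar triple product vanishes, so the four points are coplanar.

Yes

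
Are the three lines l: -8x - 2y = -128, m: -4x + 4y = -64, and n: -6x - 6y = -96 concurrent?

Yes

Intersecting l and m: solving the 2×2 system gives (x, y) = (16, 0).
Substitute into n: (-6)(16) + (-6)(0) = -96.
This equals -96, so (16, 0) lies on all three lines and they are concurrent.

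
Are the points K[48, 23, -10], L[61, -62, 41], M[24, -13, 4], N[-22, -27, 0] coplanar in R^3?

With K as base: KL = (13, -85, 51), KM = (-24, -36, 14), KN = (-70, -50, 10).
KM × KN = (340, -740, -1320).
KL · (KM × KN) = 0.
The scalar triple product vanishes, so the four points are coplanar.

Yes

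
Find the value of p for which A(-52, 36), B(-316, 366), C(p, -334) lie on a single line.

Collinearity: (C − A) must be parallel to (B − A) = (-264, 330).
Cross-multiplying the components: (p − (-52))·(330) = (-370)·(-264).
Solving gives p = 244.

244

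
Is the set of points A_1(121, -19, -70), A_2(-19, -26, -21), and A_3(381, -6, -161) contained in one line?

Yes

A_1A_2 = (-140, -7, 49), A_1A_3 = (260, 13, -91).
Each component of A_1A_3 is -13/7 times the corresponding component of A_1A_2, so A_1A_3 = -13/7·A_1A_2 and the points are collinear.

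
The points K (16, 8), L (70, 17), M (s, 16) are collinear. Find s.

64

The three points are collinear iff det[KL; KM] = 0.
This determinant is linear in s: (-9)s + (576) = 0, so s = 64.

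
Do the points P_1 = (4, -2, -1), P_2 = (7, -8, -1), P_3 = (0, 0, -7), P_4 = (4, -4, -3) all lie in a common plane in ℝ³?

A normal to the plane through P_1, P_2, P_3 is n = P_1P_2 × P_1P_3 = (36, 18, -18).
The plane has equation n·P = 126. For P_4: n·P_4 = 126.
Equal, so P_4 lies in the plane and all four are coplanar.

Yes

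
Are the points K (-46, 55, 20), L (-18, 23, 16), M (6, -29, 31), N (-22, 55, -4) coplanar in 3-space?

A normal to the plane through K, L, M is n = KL × KM = (-688, -516, -688).
The plane has equation n·P = -10492. For N: n·N = -10492.
Equal, so N lies in the plane and all four are coplanar.

Yes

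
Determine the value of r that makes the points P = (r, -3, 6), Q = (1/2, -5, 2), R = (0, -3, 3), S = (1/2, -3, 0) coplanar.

Coplanarity ⇔ det[PQ; PR; PS] = 0.
Expanding, this is linear in r: (6)r + (3) = 0.
So r = -1/2.

-1/2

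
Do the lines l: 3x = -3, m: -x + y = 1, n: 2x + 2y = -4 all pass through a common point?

No

Lines aᵢx + bᵢy = cᵢ with pairwise distinct directions are concurrent exactly when det[aᵢ bᵢ cᵢ] = 0.
Here the determinant is -6.
Nonzero, so no common point exists.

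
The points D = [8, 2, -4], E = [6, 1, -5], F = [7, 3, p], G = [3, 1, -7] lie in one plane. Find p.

-5

The points are coplanar iff DE · (DF × DG) = 0.
Expanding, this is linear in p: (3)p + (15) = 0.
So p = -5.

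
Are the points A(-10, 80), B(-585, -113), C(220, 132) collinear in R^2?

No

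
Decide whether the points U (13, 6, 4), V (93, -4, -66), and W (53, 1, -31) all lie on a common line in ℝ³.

Yes

UV = (80, -10, -70), UW = (40, -5, -35).
Each component of UW is 1/2 times the corresponding component of UV, so UW = 1/2·UV and the points are collinear.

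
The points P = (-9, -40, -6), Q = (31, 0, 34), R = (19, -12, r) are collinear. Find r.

22

Direction PQ = (40, 40, 40). From the x-coordinate of R, the parameter along the line is τ = (19 − (-9))/40 = 7/10.
Then r = (-6) + 7/10·(40) = 22.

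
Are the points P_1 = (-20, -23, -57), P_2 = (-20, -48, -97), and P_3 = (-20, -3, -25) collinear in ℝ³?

P_1P_2 = (0, -25, -40), P_1P_3 = (0, 20, 32).
Each component of P_1P_3 is -4/5 times the corresponding component of P_1P_2, so P_1P_3 = -4/5·P_1P_2 and the points are collinear.

Yes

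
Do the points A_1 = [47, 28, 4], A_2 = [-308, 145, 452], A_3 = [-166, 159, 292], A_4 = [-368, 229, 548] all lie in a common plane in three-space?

Yes

With A_1 as base: A_1A_2 = (-355, 117, 448), A_1A_3 = (-213, 131, 288), A_1A_4 = (-415, 201, 544).
A_1A_3 × A_1A_4 = (13376, -3648, 11552).
A_1A_2 · (A_1A_3 × A_1A_4) = 0.
The scalar triple product vanishes, so the four points are coplanar.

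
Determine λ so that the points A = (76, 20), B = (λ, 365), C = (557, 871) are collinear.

271

Collinearity: (B − A) must be parallel to (C − A) = (481, 851).
Cross-multiplying the components: (λ − 76)·(851) = (345)·(481).
Solving gives λ = 271.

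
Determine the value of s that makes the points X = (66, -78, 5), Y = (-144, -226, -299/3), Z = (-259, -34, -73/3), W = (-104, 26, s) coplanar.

Normal to plane XYZ: n = (26840/3, 83570/3, -57340); plane equation n·P = -1869040.
Requiring n·W = -1869040: (-57340)s + (-206180) = -1869040.
So s = 29.

29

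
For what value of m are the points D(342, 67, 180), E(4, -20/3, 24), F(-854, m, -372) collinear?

Collinearity requires DE × DF = 0; each component is linear in m.
The x-component gives (156)m + (30212) = 0, so m = -581/3.
The remaining components then also vanish.

-581/3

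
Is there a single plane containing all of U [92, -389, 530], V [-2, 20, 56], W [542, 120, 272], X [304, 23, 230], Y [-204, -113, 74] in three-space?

No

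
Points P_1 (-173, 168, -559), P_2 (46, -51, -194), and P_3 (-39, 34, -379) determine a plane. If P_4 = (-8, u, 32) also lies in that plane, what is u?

3

A normal to the plane is n = P_1P_2 × P_1P_3 = (9490, 9490, 0).
P_4 lies in the plane iff n · P_1P_4 = 0.
This gives (9490)u + (-28470) = 0, so u = 3.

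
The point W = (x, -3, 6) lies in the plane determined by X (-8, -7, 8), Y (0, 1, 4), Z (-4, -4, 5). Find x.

-4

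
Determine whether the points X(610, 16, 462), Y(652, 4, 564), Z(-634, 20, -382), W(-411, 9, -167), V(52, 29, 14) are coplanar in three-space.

Yes

The plane through X, Y, Z has normal n = XY × XZ = (9720, -91440, -14760) and equation n·P = -2352960.
Checking the remaining points: n·W = -2352960, n·V = -2352960.
All equal -2352960, so all 5 points lie in one plane.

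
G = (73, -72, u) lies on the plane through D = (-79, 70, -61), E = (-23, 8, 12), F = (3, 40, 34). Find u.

The plane through D, E, F has equation −3700x + 666y + 3404z = 131276.
Substituting G: (3404)u + (-318052) = 131276, so u = 132.

132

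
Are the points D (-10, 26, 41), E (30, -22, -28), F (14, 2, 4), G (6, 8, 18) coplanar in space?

With D as base: DE = (40, -48, -69), DF = (24, -24, -37), DG = (16, -18, -23).
DF × DG = (-114, -40, -48).
DE · (DF × DG) = 672.
Since 672 ≠ 0, the four points are not coplanar.

No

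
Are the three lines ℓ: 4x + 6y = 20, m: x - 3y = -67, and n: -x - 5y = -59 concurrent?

No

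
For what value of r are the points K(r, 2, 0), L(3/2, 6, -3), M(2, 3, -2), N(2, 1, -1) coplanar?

1/2

The points are coplanar iff KL · (KM × KN) = 0.
Expanding, this is linear in r: (1)r + (-1/2) = 0.
So r = 1/2.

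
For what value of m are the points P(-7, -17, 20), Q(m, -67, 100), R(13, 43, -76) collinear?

-71/3

Collinearity requires PQ × PR = 0; each component is linear in m.
The y-component gives (96)m + (2272) = 0, so m = -71/3.
The remaining components then also vanish.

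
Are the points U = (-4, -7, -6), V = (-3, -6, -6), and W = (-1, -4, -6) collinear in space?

UV = (1, 1, 0), UW = (3, 3, 0).
UV × UW = (0, 0, 0).
The cross product vanishes, so the three points are collinear.

Yes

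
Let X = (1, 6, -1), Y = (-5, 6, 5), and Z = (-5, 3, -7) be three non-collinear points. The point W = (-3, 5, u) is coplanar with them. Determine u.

Coplanarity requires XY · (XZ × XW) = 0.
XY = (-6, 0, 6), XZ = (-6, -3, -6); the triple product is linear in u with coefficient 18 and constant term 18.
Setting it to zero: u = -1.

-1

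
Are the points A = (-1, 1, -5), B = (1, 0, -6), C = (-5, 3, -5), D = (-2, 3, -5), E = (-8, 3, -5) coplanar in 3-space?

The plane through A, B, C has normal n = AB × AC = (2, 4, 0) and equation n·P = 2.
Checking the remaining points: n·D = 8, n·E = -4.
Since n·D = 8 ≠ 2, D is off the plane and the points are not all coplanar.

No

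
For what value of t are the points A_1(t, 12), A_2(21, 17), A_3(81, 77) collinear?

The three points are collinear iff det[A_1A_2; A_1A_3] = 0.
This determinant is linear in t: (-60)t + (960) = 0, so t = 16.

16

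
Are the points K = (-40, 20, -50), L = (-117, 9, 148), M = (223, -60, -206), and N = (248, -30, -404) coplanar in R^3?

No

With K as base: KL = (-77, -11, 198), KM = (263, -80, -156), KN = (288, -50, -354).
KM × KN = (20520, 48174, 9890).
KL · (KM × KN) = -151734.
Since -151734 ≠ 0, the four points are not coplanar.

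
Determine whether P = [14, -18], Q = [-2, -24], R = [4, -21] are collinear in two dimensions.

No

PQ = (-16, -6), PR = (-10, -3).
If collinear, PR would be a scalar multiple of PQ. But (-16)·(-3) ≠ (-6)·(-10) (difference -12), so they are not parallel; the points are not collinear.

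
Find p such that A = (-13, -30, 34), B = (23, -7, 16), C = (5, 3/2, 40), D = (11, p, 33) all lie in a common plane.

Normal to plane ABC: n = (705, -540, 720); plane equation n·P = 31515.
Requiring n·D = 31515: (-540)p + (31515) = 31515.
So p = 0.

0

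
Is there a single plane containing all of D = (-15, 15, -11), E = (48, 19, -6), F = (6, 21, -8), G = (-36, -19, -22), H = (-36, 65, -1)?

No

The plane through D, E, F has normal n = DE × DF = (-18, -84, 294) and equation n·P = -4224.
Checking the remaining points: n·G = -4224, n·H = -5106.
Since n·H = -5106 ≠ -4224, H is off the plane and the points are not all coplanar.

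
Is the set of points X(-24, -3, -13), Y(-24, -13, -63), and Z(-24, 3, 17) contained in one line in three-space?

Yes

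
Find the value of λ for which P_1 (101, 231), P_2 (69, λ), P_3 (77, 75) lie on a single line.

23

The three points are collinear iff det[P_1P_2; P_1P_3] = 0.
This determinant is linear in λ: (24)λ + (-552) = 0, so λ = 23.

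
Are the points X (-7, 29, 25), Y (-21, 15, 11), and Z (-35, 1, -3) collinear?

XY = (-14, -14, -14), XZ = (-28, -28, -28).
XY × XZ = (0, 0, 0).
The cross product vanishes, so the three points are collinear.

Yes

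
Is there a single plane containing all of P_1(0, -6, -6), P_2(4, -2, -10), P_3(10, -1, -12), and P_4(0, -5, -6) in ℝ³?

No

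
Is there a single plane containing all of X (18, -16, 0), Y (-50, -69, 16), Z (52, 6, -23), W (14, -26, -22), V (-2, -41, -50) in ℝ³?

The plane through X, Y, Z has normal n = XY × XZ = (867, -1020, 306) and equation n·P = 31926.
Checking the remaining points: n·W = 31926, n·V = 24786.
Since n·V = 24786 ≠ 31926, V is off the plane and the points are not all coplanar.

No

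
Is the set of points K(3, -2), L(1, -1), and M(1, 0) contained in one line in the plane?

No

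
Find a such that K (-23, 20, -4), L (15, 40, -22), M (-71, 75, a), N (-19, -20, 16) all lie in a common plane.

The points are coplanar iff KL · (KM × KN) = 0.
Expanding, this is linear in a: (1600)a + (36800) = 0.
So a = -23.

-23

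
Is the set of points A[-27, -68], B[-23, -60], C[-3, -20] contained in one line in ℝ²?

Yes

AB = (4, 8), AC = (24, 48).
det[AB; AC] = (4)(48) − (8)(24) = 0.
The determinant is zero, so the points are collinear.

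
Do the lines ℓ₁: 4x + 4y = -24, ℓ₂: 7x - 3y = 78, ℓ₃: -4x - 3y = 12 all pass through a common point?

Intersecting ℓ₁ and ℓ₂: solving the 2×2 system gives (x, y) = (6, -12).
Substitute into ℓ₃: (-4)(6) + (-3)(-12) = 12.
This equals 12, so (6, -12) lies on all three lines and they are concurrent.

Yes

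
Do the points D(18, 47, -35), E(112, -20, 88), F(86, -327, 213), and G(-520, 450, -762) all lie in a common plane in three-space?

No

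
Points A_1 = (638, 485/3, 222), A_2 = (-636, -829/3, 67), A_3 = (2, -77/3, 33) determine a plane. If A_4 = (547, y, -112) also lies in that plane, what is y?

221

A normal to the plane is n = A_1A_2 × A_1A_3 = (161236/3, -142206, -119716/3).
A_4 lies in the plane iff n · A_1A_4 = 0.
This gives (-142206)y + (31427526) = 0, so y = 221.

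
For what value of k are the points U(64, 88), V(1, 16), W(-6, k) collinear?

8

Collinearity: (W − U) must be parallel to (V − U) = (-63, -72).
Cross-multiplying the components: (k − 88)·(-63) = (-70)·(-72).
Solving gives k = 8.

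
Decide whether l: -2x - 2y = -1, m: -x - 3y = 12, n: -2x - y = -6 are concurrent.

Intersecting l and m: solving the 2×2 system gives (x, y) = (27/4, -25/4).
Substitute into n: (-2)(27/4) + (-1)(-25/4) = -29/4.
But n requires -6 ≠ -29/4, so the three lines have no common point.

No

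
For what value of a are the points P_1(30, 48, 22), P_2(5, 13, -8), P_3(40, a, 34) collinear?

Collinearity requires P_1P_2 × P_1P_3 = 0; each component is linear in a.
The x-component gives (30)a + (-1860) = 0, so a = 62.
The remaining components then also vanish.

62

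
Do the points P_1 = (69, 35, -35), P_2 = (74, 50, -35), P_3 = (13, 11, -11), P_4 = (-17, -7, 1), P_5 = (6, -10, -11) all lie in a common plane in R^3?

Yes

The plane through P_1, P_2, P_3 has normal n = P_1P_2 × P_1P_3 = (360, -120, 720) and equation n·P = -4560.
Checking the remaining points: n·P_4 = -4560, n·P_5 = -4560.
All equal -4560, so all 5 points lie in one plane.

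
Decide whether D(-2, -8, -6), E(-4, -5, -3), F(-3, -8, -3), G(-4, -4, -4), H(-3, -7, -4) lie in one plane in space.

The plane through D, E, F has normal n = DE × DF = (9, 3, 3) and equation n·P = -60.
Checking the remaining points: n·G = -60, n·H = -60.
All equal -60, so all 5 points lie in one plane.

Yes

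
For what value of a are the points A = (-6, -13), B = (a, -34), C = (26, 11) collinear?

-34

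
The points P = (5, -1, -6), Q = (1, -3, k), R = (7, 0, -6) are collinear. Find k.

Collinearity requires PQ × PR = 0; each component is linear in k.
The x-component gives (-1)k + (-6) = 0, so k = -6.
The remaining components then also vanish.

-6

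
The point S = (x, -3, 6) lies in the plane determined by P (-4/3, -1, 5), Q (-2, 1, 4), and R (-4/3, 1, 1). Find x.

Coplanarity requires PQ · (PR × PS) = 0.
PQ = (-2/3, 2, -1), PR = (0, 2, -4); the triple product is linear in x with coefficient -6 and constant term -4.
Setting it to zero: x = -2/3.

-2/3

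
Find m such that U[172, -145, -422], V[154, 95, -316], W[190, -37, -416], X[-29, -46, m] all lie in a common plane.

The points are coplanar iff UV · (UW × UX) = 0.
Expanding, this is linear in m: (-6264)m + (-432216) = 0.
So m = -69.

-69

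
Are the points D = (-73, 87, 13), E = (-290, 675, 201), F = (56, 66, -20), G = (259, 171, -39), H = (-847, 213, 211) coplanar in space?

The plane through D, E, F has normal n = DE × DF = (-15456, 17091, -71295) and equation n·P = 1688370.
Checking the remaining points: n·G = 1699962, n·H = 1688370.
Since n·G = 1699962 ≠ 1688370, G is off the plane and the points are not all coplanar.

No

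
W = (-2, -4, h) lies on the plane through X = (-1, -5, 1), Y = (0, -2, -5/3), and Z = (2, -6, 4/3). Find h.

Coplanarity requires XY · (XZ × XW) = 0.
XY = (1, 3, -8/3), XZ = (3, -1, 1/3); the triple product is linear in h with coefficient -10 and constant term 10/3.
Setting it to zero: h = 1/3.

1/3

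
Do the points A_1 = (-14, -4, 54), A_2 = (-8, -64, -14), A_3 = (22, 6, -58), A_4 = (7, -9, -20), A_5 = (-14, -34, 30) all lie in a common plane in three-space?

The plane through A_1, A_2, A_3 has normal n = A_1A_2 × A_1A_3 = (7400, -1776, 2220) and equation n·P = 23384.
Checking the remaining points: n·A_4 = 23384, n·A_5 = 23384.
All equal 23384, so all 5 points lie in one plane.

Yes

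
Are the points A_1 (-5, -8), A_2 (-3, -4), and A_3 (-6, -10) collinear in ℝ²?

Yes

A_1A_2 = (2, 4), A_1A_3 = (-1, -2).
Twice the signed area of △A_1A_2A_3 is (2)(-2) − (4)(-1) = 0.
The triangle is degenerate (zero area), so the points are collinear.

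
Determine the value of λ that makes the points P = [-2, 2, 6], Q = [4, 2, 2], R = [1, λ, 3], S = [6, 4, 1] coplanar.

Coplanarity ⇔ det[PQ; PR; PS] = 0.
Expanding, this is linear in λ: (2)λ + (8) = 0.
So λ = -4.

-4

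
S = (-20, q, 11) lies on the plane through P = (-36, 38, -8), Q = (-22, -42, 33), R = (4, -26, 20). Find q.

-2

The plane through P, Q, R has equation 384x + 1248y + 2304z = 15168.
Substituting S: (1248)q + (17664) = 15168, so q = -2.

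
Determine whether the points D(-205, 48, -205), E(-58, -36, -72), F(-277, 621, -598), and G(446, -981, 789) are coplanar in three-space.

Yes

With D as base: DE = (147, -84, 133), DF = (-72, 573, -393), DG = (651, -1029, 994).
DF × DG = (165165, -184275, -298935).
DE · (DF × DG) = 0.
The scalar triple product vanishes, so the four points are coplanar.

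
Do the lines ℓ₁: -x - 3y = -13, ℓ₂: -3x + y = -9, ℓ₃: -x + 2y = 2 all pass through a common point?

Yes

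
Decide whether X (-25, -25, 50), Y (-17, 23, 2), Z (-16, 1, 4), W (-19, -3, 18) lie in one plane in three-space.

A normal to the plane through X, Y, Z is n = XY × XZ = (-960, -64, -224).
The plane has equation n·P = 14400. For W: n·W = 14400.
Equal, so W lies in the plane and all four are coplanar.

Yes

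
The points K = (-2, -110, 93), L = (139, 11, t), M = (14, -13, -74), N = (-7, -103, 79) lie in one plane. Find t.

-77

The points are coplanar iff KL · (KM × KN) = 0.
Expanding, this is linear in t: (597)t + (45969) = 0.
So t = -77.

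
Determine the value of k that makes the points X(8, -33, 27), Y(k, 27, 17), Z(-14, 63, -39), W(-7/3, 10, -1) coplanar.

The points are coplanar iff XY · (XZ × XW) = 0.
Expanding, this is linear in k: (150)k + (2300) = 0.
So k = -46/3.

-46/3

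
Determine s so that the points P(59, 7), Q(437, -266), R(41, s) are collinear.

The three points are collinear iff det[PQ; PR] = 0.
This determinant is linear in s: (378)s + (-7560) = 0, so s = 20.

20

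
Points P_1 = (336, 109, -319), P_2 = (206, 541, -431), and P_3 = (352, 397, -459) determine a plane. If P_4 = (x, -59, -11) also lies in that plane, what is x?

-29

The plane through P_1, P_2, P_3 has equation −28224x − 19992y − 44352z = 2485896.
Substituting P_4: (-28224)x + (1667400) = 2485896, so x = -29.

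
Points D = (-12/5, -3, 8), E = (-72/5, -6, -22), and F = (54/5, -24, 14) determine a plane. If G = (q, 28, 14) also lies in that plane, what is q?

The plane through D, E, F has equation −648x − 324y + (1458/5)z = 4860.
Substituting G: (-648)q + (-24948/5) = 4860, so q = -76/5.

-76/5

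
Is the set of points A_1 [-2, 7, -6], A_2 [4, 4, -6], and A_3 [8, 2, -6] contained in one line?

A_1A_2 = (6, -3, 0), A_1A_3 = (10, -5, 0).
A_1A_2 × A_1A_3 = (0, 0, 0).
The cross product vanishes, so the three points are collinear.

Yes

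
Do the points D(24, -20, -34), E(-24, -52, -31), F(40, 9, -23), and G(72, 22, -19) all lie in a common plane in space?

No

With D as base: DE = (-48, -32, 3), DF = (16, 29, 11), DG = (48, 42, 15).
DF × DG = (-27, 288, -720).
DE · (DF × DG) = -10080.
Since -10080 ≠ 0, the four points are not coplanar.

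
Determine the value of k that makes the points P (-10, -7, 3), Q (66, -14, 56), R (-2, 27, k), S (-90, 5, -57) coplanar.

-23

Coplanarity ⇔ det[PQ; PR; PS] = 0.
Expanding, this is linear in k: (-352)k + (-8096) = 0.
So k = -23.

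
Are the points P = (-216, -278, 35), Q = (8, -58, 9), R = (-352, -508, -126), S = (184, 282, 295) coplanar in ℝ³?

Yes

With P as base: PQ = (224, 220, -26), PR = (-136, -230, -161), PS = (400, 560, 260).
PR × PS = (30360, -29040, 15840).
PQ · (PR × PS) = 0.
The scalar triple product vanishes, so the four points are coplanar.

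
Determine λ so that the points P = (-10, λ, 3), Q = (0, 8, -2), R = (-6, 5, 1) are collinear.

3

Collinearity requires PQ × PR = 0; each component is linear in λ.
The x-component gives (-3)λ + (9) = 0, so λ = 3.
The remaining components then also vanish.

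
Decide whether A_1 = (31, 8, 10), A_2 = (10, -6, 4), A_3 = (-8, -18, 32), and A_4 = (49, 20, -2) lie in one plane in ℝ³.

The four points are coplanar iff the 3×3 determinant with rows A_1A_2, A_1A_3, A_1A_4 is zero.
Rows: (-21, -14, -6), (-39, -26, 22), (18, 12, -12).
Expanding along the first row: (-21)(48) − (-14)(72) + (-6)(0) = 0.
Zero determinant ⇒ coplanar.

Yes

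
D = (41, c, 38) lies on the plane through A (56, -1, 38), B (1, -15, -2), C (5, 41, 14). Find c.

A normal to the plane is n = AB × AC = (2016, 720, -3024).
D lies in the plane iff n · AD = 0.
This gives (720)c + (-29520) = 0, so c = 41.

41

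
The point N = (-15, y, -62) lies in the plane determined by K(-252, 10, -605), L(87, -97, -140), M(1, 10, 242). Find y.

A normal to the plane is n = KL × KM = (-90629, -169488, 27071).
N lies in the plane iff n · KN = 0.
This gives (-169488)y + (-5084640) = 0, so y = -30.

-30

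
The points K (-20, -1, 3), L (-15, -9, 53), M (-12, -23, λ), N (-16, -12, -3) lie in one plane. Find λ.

The points are coplanar iff KL · (KM × KN) = 0.
Expanding, this is linear in λ: (23)λ + (207) = 0.
So λ = -9.

-9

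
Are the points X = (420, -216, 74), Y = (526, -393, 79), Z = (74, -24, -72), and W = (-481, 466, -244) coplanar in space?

No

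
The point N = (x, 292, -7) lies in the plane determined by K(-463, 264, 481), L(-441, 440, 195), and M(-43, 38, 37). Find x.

Coplanarity requires KL · (KM × KN) = 0.
KL = (22, 176, -286), KM = (420, -226, -444); the triple product is linear in x with coefficient -142780 and constant term -30697700.
Setting it to zero: x = -215.

-215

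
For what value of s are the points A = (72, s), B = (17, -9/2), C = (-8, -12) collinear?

The three points are collinear iff det[AB; AC] = 0.
This determinant is linear in s: (-25)s + (300) = 0, so s = 12.

12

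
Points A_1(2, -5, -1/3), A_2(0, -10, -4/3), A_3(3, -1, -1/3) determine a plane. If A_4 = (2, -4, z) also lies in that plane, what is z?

-2/3

A normal to the plane is n = A_1A_2 × A_1A_3 = (4, -1, -3).
A_4 lies in the plane iff n · A_1A_4 = 0.
This gives (-3)z + (-2) = 0, so z = -2/3.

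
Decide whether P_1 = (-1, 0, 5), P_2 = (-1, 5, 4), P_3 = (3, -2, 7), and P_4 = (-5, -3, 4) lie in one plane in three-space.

The four points are coplanar iff the 3×3 determinant with rows P_1P_2, P_1P_3, P_1P_4 is zero.
Rows: (0, 5, -1), (4, -2, 2), (-4, -3, -1).
Expanding along the first row: (0)(8) − (5)(4) + (-1)(-20) = 0.
Zero determinant ⇒ coplanar.

Yes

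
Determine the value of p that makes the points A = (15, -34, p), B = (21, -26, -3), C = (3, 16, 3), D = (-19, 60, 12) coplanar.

The points are coplanar iff AB · (AC × AD) = 0.
Expanding, this is linear in p: (-132)p + (528) = 0.
So p = 4.

4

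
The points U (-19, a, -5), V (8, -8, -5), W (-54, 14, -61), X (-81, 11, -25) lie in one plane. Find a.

-7/2

Coplanarity ⇔ det[UV; UW; UX] = 0.
Expanding, this is linear in a: (-3744)a + (-13104) = 0.
So a = -7/2.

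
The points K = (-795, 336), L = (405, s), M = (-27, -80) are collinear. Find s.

The three points are collinear iff det[KL; KM] = 0.
This determinant is linear in s: (-768)s + (-241152) = 0, so s = -314.

-314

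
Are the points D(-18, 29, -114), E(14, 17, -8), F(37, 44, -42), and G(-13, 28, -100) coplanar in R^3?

A normal to the plane through D, E, F is n = DE × DF = (-2454, 3526, 1140).
The plane has equation n·P = 16466. For G: n·G = 16630.
16630 ≠ 16466, so G is off the plane.

No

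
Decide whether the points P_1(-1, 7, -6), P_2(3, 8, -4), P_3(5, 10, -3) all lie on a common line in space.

No

P_1P_2 = (4, 1, 2), P_1P_3 = (6, 3, 3).
P_1P_2 × P_1P_3 = (-3, 0, 6).
The cross product is nonzero, so the points do not lie on one line.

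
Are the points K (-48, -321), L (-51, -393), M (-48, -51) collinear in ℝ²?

No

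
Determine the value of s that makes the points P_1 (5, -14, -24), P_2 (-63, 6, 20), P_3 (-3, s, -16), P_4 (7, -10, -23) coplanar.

-6

Normal to plane P_1P_2P_4: n = (-156, 156, -312); plane equation n·P = 4524.
Requiring n·P_3 = 4524: (156)s + (5460) = 4524.
So s = -6.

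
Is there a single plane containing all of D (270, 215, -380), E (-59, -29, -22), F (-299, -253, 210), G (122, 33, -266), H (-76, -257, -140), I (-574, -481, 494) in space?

No

The plane through D, E, F has normal n = DE × DF = (23584, -9592, 15136) and equation n·P = -1446280.
Checking the remaining points: n·G = -1465464, n·H = -1446280, n·I = -1446280.
Since n·G = -1465464 ≠ -1446280, G is off the plane and the points are not all coplanar.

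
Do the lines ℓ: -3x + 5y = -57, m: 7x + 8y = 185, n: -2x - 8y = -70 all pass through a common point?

Intersecting ℓ and m: solving the 2×2 system gives (x, y) = (1381/59, 156/59).
Substitute into n: (-2)(1381/59) + (-8)(156/59) = -4010/59.
But n requires -70 ≠ -4010/59, so the three lines have no common point.

No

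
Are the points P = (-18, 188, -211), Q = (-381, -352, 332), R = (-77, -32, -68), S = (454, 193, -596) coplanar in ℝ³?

No

With P as base: PQ = (-363, -540, 543), PR = (-59, -220, 143), PS = (472, 5, -385).
PR × PS = (83985, 44781, 103545).
PQ · (PR × PS) = 1556640.
Since 1556640 ≠ 0, the four points are not coplanar.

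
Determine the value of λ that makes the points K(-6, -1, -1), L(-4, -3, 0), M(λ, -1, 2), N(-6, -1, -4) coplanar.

Normal to plane KLN: n = (6, 6, 0); plane equation n·P = -42.
Requiring n·M = -42: (6)λ + (-6) = -42.
So λ = -6.

-6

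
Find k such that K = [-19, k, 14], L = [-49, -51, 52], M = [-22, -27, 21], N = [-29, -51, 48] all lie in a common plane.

Coplanarity ⇔ det[KL; KM; KN] = 0.
Expanding, this is linear in k: (512)k + (10752) = 0.
So k = -21.

-21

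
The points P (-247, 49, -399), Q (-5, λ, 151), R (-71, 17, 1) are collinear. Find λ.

5

Collinearity requires PQ × PR = 0; each component is linear in λ.
The x-component gives (400)λ + (-2000) = 0, so λ = 5.
The remaining components then also vanish.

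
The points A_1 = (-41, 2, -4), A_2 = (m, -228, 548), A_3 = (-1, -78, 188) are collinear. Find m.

Direction A_1A_3 = (40, -80, 192). From the y-coordinate of A_2, the parameter along the line is τ = (-228 − 2)/(-80) = 23/8.
Then m = (-41) + 23/8·(40) = 74.

74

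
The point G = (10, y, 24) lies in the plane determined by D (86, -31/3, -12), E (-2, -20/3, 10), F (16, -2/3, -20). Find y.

-35/3

A normal to the plane is n = DE × DF = (-242, -2244, -594).
G lies in the plane iff n · DG = 0.
This gives (-2244)y + (-26180) = 0, so y = -35/3.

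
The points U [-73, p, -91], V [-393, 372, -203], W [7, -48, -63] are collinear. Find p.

36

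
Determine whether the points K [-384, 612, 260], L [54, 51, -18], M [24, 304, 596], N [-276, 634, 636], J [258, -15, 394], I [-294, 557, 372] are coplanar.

No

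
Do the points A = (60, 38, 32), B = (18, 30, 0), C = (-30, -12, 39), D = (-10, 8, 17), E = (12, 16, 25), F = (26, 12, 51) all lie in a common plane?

Yes

The plane through A, B, C has normal n = AB × AC = (-1656, 3174, 1380) and equation n·P = 65412.
Checking the remaining points: n·D = 65412, n·E = 65412, n·F = 65412.
All equal 65412, so all 6 points lie in one plane.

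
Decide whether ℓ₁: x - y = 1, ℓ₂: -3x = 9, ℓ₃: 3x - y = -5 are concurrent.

Yes

Intersecting ℓ₁ and ℓ₂: solving the 2×2 system gives (x, y) = (-3, -4).
Substitute into ℓ₃: (3)(-3) + (-1)(-4) = -5.
This equals -5, so (-3, -4) lies on all three lines and they are concurrent.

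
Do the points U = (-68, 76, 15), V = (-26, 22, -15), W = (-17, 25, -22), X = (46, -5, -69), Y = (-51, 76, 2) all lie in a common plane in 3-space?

The plane through U, V, W has normal n = UV × UW = (468, 24, 612) and equation n·P = -20820.
Checking the remaining points: n·X = -20820, n·Y = -20820.
All equal -20820, so all 5 points lie in one plane.

Yes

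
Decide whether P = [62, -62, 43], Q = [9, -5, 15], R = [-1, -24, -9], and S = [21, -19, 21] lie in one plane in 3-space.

The four points are coplanar iff the 3×3 determinant with rows PQ, PR, PS is zero.
Rows: (-53, 57, -28), (-63, 38, -52), (-41, 43, -22).
Expanding along the first row: (-53)(1400) − (57)(-746) + (-28)(-1151) = 550.
Nonzero ⇒ not coplanar.

No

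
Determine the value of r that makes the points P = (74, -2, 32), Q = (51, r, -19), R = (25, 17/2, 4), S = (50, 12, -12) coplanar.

14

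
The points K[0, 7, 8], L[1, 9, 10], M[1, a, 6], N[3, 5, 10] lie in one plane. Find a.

Coplanarity ⇔ det[KL; KM; KN] = 0.
Expanding, this is linear in a: (-4)a + (4) = 0.
So a = 1.

1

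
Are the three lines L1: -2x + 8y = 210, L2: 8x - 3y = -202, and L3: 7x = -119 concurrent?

Yes

Intersecting L1 and L2: solving the 2×2 system gives (x, y) = (-17, 22).
Substitute into L3: (7)(-17) + (0)(22) = -119.
This equals -119, so (-17, 22) lies on all three lines and they are concurrent.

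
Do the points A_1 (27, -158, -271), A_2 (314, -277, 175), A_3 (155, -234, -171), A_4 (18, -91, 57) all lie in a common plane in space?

No

With A_1 as base: A_1A_2 = (287, -119, 446), A_1A_3 = (128, -76, 100), A_1A_4 = (-9, 67, 328).
A_1A_3 × A_1A_4 = (-31628, -42884, 7892).
A_1A_2 · (A_1A_3 × A_1A_4) = -454208.
Since -454208 ≠ 0, the four points are not coplanar.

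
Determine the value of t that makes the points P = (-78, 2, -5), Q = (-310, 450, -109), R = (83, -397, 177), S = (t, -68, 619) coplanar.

Coplanarity ⇔ det[PQ; PR; PS] = 0.
Expanding, this is linear in t: (40040)t + (14094080) = 0.
So t = -352.

-352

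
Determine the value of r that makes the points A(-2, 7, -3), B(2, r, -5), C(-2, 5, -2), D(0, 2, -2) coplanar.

Normal to plane ACD: n = (3, 2, 4); plane equation n·P = -4.
Requiring n·B = -4: (2)r + (-14) = -4.
So r = 5.

5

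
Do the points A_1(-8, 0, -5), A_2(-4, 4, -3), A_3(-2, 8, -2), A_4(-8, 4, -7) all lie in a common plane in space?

No

The four points are coplanar iff the 3×3 determinant with rows A_1A_2, A_1A_3, A_1A_4 is zero.
Rows: (4, 4, 2), (6, 8, 3), (0, 4, -2).
Expanding along the first row: (4)(-28) − (4)(-12) + (2)(24) = -16.
Nonzero ⇒ not coplanar.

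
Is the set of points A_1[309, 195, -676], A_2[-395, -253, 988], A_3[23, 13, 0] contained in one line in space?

A_1A_2 = (-704, -448, 1664), A_1A_3 = (-286, -182, 676).
Each component of A_1A_3 is 13/32 times the corresponding component of A_1A_2, so A_1A_3 = 13/32·A_1A_2 and the points are collinear.

Yes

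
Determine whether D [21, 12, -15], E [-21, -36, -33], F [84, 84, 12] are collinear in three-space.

Yes

DE = (-42, -48, -18), DF = (63, 72, 27).
DE × DF = (0, 0, 0).
The cross product vanishes, so the three points are collinear.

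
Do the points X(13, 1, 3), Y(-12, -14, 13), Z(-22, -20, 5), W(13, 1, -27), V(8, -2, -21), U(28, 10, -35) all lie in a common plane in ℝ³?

The plane through X, Y, Z has normal n = XY × XZ = (180, -300, 0) and equation n·P = 2040.
Checking the remaining points: n·W = 2040, n·V = 2040, n·U = 2040.
All equal 2040, so all 6 points lie in one plane.

Yes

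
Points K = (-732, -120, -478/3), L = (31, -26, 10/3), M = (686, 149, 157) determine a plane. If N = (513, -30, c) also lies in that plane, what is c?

290/3

Coplanarity requires KL · (KM × KN) = 0.
KL = (763, 94, 488/3), KM = (1418, 269, 949/3); the triple product is linear in c with coefficient 71955 and constant term -6955650.
Setting it to zero: c = 290/3.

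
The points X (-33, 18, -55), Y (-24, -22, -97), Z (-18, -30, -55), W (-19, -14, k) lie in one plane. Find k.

-7

Normal to plane XYZ: n = (-2016, -630, 168); plane equation n·P = 45948.
Requiring n·W = 45948: (168)k + (47124) = 45948.
So k = -7.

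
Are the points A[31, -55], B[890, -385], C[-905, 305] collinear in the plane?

AB = (859, -330), AC = (-936, 360).
If collinear, AC would be a scalar multiple of AB. But (859)·(360) ≠ (-330)·(-936) (difference 360), so they are not parallel; the points are not collinear.

No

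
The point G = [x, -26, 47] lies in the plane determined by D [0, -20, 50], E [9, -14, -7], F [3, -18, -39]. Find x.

The plane through D, E, F has equation −420x + 630y = -12600.
Substituting G: (-420)x + (-16380) = -12600, so x = -9.

-9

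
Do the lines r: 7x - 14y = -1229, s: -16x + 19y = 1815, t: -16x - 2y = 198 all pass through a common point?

Intersecting r and s: solving the 2×2 system gives (x, y) = (-2059/91, 6959/91).
Substitute into t: (-16)(-2059/91) + (-2)(6959/91) = 2718/13.
But t requires 198 ≠ 2718/13, so the three lines have no common point.

No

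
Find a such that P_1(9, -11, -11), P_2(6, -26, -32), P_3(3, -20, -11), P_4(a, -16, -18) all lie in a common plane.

8

The points are coplanar iff P_1P_2 · (P_1P_3 × P_1P_4) = 0.
Expanding, this is linear in a: (-189)a + (1512) = 0.
So a = 8.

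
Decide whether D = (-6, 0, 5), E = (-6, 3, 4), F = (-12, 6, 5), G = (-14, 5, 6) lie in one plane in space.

The four points are coplanar iff the 3×3 determinant with rows DE, DF, DG is zero.
Rows: (0, 3, -1), (-6, 6, 0), (-8, 5, 1).
Expanding along the first row: (0)(6) − (3)(-6) + (-1)(18) = 0.
Zero determinant ⇒ coplanar.

Yes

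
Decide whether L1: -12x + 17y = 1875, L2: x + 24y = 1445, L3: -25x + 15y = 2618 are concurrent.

Intersecting L1 and L2: solving the 2×2 system gives (x, y) = (-67, 63).
Substitute into L3: (-25)(-67) + (15)(63) = 2620.
But L3 requires 2618 ≠ 2620, so the three lines have no common point.

No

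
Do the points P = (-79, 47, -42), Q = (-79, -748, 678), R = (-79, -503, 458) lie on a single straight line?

No

PQ = (0, -795, 720), PR = (0, -550, 500).
PQ × PR = (-1500, 0, 0).
The cross product is nonzero, so the points do not lie on one line.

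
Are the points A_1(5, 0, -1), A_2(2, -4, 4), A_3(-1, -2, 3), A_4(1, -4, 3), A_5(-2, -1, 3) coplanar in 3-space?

No

The plane through A_1, A_2, A_3 has normal n = A_1A_2 × A_1A_3 = (-6, -18, -18) and equation n·P = -12.
Checking the remaining points: n·A_4 = 12, n·A_5 = -24.
Since n·A_4 = 12 ≠ -12, A_4 is off the plane and the points are not all coplanar.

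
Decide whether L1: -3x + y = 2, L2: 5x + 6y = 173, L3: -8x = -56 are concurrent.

Lines aᵢx + bᵢy = cᵢ with pairwise distinct directions are concurrent exactly when det[aᵢ bᵢ cᵢ] = 0.
Here the determinant is 0.
It vanishes, so the lines are concurrent at (7, 23).

Yes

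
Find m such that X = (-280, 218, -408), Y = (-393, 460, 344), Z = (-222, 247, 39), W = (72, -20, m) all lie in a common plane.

Coplanarity ⇔ det[XY; XZ; XW] = 0.
Expanding, this is linear in m: (-17313)m + (934902) = 0.
So m = 54.

54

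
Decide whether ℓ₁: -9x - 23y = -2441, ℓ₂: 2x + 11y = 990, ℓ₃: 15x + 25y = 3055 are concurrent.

Intersecting ℓ₁ and ℓ₂: solving the 2×2 system gives (x, y) = (77, 76).
Substitute into ℓ₃: (15)(77) + (25)(76) = 3055.
This equals 3055, so (77, 76) lies on all three lines and they are concurrent.

Yes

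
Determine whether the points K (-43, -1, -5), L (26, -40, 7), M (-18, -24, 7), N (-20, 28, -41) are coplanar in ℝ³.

No

With K as base: KL = (69, -39, 12), KM = (25, -23, 12), KN = (23, 29, -36).
KM × KN = (480, 1176, 1254).
KL · (KM × KN) = 2304.
Since 2304 ≠ 0, the four points are not coplanar.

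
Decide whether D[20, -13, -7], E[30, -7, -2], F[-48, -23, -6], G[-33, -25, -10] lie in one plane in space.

No

A normal to the plane through D, E, F is n = DE × DF = (56, -350, 308).
The plane has equation n·P = 3514. For G: n·G = 3822.
3822 ≠ 3514, so G is off the plane.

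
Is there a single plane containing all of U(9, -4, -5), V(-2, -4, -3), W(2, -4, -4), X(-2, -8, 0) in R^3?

The four points are coplanar iff the 3×3 determinant with rows UV, UW, UX is zero.
Rows: (-11, 0, 2), (-7, 0, 1), (-11, -4, 5).
Expanding along the first row: (-11)(4) − (0)(-24) + (2)(28) = 12.
Nonzero ⇒ not coplanar.

No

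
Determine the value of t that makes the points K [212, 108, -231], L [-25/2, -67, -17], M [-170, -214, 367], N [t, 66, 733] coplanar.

Normal to plane KLM: n = (-35742, 52503, 5439); plane equation n·P = -3163389.
Requiring n·N = -3163389: (-35742)t + (7451985) = -3163389.
So t = 297.

297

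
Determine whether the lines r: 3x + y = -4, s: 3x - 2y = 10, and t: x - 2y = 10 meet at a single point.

No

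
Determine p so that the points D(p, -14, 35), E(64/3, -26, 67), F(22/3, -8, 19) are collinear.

Collinearity requires DE × DF = 0; each component is linear in p.
The y-component gives (-48)p + (576) = 0, so p = 12.
The remaining components then also vanish.

12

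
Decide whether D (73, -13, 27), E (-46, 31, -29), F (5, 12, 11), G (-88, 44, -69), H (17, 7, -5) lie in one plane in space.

The plane through D, E, F has normal n = DE × DF = (696, 1904, 17) and equation n·P = 26515.
Checking the remaining points: n·G = 21355, n·H = 25075.
Since n·G = 21355 ≠ 26515, G is off the plane and the points are not all coplanar.

No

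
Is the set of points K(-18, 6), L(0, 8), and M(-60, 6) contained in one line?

KL = (18, 2), KM = (-42, 0).
det[KL; KM] = (18)(0) − (2)(-42) = 84.
The determinant is nonzero, so they are not collinear.

No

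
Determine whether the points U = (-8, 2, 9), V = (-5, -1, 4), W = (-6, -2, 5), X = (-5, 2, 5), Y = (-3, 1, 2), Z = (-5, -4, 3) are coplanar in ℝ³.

Yes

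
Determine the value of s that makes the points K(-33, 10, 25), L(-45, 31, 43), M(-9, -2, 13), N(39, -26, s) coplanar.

Normal to plane KLM: n = (-36, 288, -360); plane equation n·P = -4932.
Requiring n·N = -4932: (-360)s + (-8892) = -4932.
So s = -11.

-11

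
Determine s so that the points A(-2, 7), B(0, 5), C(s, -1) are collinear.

6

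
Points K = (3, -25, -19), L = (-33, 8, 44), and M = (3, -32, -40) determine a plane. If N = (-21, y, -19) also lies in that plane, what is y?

-17

Coplanarity requires KL · (KM × KN) = 0.
KL = (-36, 33, 63), KM = (0, -7, -21); the triple product is linear in y with coefficient -756 and constant term -12852.
Setting it to zero: y = -17.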